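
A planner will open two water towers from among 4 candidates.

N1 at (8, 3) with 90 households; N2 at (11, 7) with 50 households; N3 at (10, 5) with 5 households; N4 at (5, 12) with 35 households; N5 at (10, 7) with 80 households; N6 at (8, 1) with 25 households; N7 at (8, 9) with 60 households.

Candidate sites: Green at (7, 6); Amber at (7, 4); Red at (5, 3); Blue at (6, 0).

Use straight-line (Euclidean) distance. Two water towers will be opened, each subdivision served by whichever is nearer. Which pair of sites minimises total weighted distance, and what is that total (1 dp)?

{Green, Amber}, total 1092.4

Evaluate every pair (each demand assigned to the nearer of the two):
  {Green, Amber}: total = 1092.4
  {Green, Blue}: total = 1226.6
  {Green, Red}: total = 1246.2
  {Amber, Blue}: total = 1383.0
  {Amber, Red}: total = 1406.1
  {Red, Blue}: total = 1943.1
Best pair: {Green, Amber} with total 1092.4.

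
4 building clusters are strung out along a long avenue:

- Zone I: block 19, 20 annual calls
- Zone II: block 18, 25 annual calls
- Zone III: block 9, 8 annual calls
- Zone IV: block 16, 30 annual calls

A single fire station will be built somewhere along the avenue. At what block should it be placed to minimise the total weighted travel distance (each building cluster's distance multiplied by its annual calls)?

For a sum of weighted absolute distances on a line, the optimum is the weighted median (not the mean). Total weight W = 83; half-weight = 41.5.
Sort by position and accumulate weight:
  block 9 (Zone III, w=8) → cum 8
  block 16 (Zone IV, w=30) → cum 38
  block 18 (Zone II, w=25) → cum 63  ≥ 41.5 → median here
  block 19 (Zone I, w=20) → cum 83
Optimal location: block 18.

x = 18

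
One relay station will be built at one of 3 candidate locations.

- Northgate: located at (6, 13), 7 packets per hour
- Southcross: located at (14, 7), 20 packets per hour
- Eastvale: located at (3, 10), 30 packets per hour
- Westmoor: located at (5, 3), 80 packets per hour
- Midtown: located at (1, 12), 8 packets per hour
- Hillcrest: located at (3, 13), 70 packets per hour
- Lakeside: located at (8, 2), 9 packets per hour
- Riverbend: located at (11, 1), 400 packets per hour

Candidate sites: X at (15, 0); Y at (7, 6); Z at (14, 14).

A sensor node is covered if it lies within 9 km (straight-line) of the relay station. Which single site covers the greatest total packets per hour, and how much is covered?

Y, covering 624

Coverage radius r = 9 km; a point is covered iff (Δx)²+(Δy)² ≤ 9² = 81.
  X (15, 0): covers {Southcross, Lakeside, Riverbend} → 429
  Y (7, 6): covers {Northgate, Southcross, Eastvale, Westmoor, Midtown, Hillcrest, Lakeside, Riverbend} → 624
  Z (14, 14): covers {Northgate, Southcross} → 27
Maximum coverage at Y: 624 packets per hour.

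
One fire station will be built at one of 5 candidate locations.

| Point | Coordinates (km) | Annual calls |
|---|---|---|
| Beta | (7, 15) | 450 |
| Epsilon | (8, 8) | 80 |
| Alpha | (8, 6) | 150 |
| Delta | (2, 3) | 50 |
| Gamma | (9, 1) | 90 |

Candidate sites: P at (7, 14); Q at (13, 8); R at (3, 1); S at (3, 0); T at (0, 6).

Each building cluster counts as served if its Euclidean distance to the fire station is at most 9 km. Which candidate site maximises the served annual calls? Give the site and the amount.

Coverage radius r = 9 km; a point is covered iff (Δx)²+(Δy)² ≤ 9² = 81.
  P (7, 14): covers {Beta, Epsilon, Alpha} → 680
  Q (13, 8): covers {Epsilon, Alpha, Gamma} → 320
  R (3, 1): covers {Epsilon, Alpha, Delta, Gamma} → 370
  S (3, 0): covers {Alpha, Delta, Gamma} → 290
  T (0, 6): covers {Epsilon, Alpha, Delta} → 280
Maximum coverage at P: 680 annual calls.

P, covering 680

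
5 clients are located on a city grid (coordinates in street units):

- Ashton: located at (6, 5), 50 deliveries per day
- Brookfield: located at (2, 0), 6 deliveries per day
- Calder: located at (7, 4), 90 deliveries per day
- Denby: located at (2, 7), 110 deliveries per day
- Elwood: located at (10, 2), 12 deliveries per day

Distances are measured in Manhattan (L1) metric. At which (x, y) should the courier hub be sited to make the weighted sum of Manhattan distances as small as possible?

(6, 5)

Manhattan distance separates: Σwᵢ(|x−xᵢ|+|y−yᵢ|) = Σwᵢ|x−xᵢ| + Σwᵢ|y−yᵢ|, so x and y are optimised independently as 1-D weighted medians.
Total weight W = 268; half = 134.
x-coordinate, sorted with cumulative weight:
  x=2 (Brookfield, w=6) cum 6
  x=2 (Denby, w=110) cum 116
  x=6 (Ashton, w=50) cum 166  ← median
  x=7 (Calder, w=90) cum 256
  x=10 (Elwood, w=12) cum 268
⇒ x* = 6
y-coordinate, sorted with cumulative weight:
  y=0 (Brookfield, w=6) cum 6
  y=2 (Elwood, w=12) cum 18
  y=4 (Calder, w=90) cum 108
  y=5 (Ashton, w=50) cum 158  ← median
  y=7 (Denby, w=110) cum 268
⇒ y* = 5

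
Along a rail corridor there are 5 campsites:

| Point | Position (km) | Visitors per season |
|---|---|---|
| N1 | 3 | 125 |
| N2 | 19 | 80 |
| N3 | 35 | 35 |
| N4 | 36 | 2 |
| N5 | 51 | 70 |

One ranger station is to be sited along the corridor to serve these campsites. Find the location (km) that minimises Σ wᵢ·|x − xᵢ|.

For a sum of weighted absolute distances on a line, the optimum is the weighted median (not the mean). Total weight W = 312; half-weight = 156.
Sort by position and accumulate weight:
  km 3 (N1, w=125) → cum 125
  km 19 (N2, w=80) → cum 205  ≥ 156 → median here
  km 35 (N3, w=35) → cum 240
  km 36 (N4, w=2) → cum 242
  km 51 (N5, w=70) → cum 312
Optimal location: km 19.

x = 19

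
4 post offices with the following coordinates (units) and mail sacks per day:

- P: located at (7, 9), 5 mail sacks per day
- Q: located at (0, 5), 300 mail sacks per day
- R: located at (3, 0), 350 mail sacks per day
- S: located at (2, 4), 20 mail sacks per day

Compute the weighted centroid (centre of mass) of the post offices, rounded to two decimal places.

(1.67, 2.41)

The minimiser of Σwᵢ‖p−pᵢ‖² is the weighted centroid p* = (Σwᵢpᵢ)/(Σwᵢ).
Σwᵢ = 675.
Σwᵢxᵢ = 5·7 + 300·0 + 350·3 + 20·2 = 1125.
Σwᵢyᵢ = 5·9 + 300·5 + 350·0 + 20·4 = 1625.
x* = 1125/675 = 1.67, y* = 1625/675 = 2.41.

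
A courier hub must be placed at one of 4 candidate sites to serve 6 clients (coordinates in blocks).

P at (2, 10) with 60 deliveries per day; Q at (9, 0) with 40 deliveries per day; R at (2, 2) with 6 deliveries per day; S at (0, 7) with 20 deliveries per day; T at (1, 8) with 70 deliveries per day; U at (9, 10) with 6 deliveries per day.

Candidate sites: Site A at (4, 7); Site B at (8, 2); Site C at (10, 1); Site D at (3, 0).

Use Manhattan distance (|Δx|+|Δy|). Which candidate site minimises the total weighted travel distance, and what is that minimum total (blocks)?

Total weighted distance at each candidate:
  Site A (4, 7): total = 1230
  Site B (8, 2): total = 2220
  Site C (10, 1): total = 2654
  Site D (3, 0): total = 1914
Minimum is at Site A with total 1230 blocks.

Site A, total 1230 blocks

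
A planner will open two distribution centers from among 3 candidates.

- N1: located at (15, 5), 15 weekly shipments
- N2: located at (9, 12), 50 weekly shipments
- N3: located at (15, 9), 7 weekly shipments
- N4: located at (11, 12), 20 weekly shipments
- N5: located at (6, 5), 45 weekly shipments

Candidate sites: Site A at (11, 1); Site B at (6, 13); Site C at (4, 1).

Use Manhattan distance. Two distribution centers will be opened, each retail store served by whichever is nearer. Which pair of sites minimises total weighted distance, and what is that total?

{Site A, Site B}, total 884

Evaluate every pair (each demand assigned to the nearer of the two):
  {Site A, Site B}: total = 884
  {Site B, Site C}: total = 906
  {Site A, Site C}: total = 1344
Best pair: {Site A, Site B} with total 884.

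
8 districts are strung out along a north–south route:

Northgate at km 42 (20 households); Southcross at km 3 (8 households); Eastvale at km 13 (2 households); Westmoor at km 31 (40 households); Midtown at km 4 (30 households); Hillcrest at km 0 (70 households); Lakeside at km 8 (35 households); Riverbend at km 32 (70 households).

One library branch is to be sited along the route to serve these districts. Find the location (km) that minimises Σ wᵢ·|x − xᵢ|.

For a sum of weighted absolute distances on a line, the optimum is the weighted median (not the mean). Total weight W = 275; half-weight = 137.5.
Sort by position and accumulate weight:
  km 0 (Hillcrest, w=70) → cum 70
  km 3 (Southcross, w=8) → cum 78
  km 4 (Midtown, w=30) → cum 108
  km 8 (Lakeside, w=35) → cum 143  ≥ 137.5 → median here
  km 13 (Eastvale, w=2) → cum 145
  km 31 (Westmoor, w=40) → cum 185
  km 32 (Riverbend, w=70) → cum 255
  km 42 (Northgate, w=20) → cum 275
Optimal location: km 8.

x = 8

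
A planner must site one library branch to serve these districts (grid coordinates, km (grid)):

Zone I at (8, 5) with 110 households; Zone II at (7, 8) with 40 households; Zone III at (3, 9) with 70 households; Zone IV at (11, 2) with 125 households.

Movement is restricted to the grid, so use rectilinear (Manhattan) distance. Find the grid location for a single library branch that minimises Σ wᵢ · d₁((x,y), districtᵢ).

(8, 5)

Manhattan distance separates: Σwᵢ(|x−xᵢ|+|y−yᵢ|) = Σwᵢ|x−xᵢ| + Σwᵢ|y−yᵢ|, so x and y are optimised independently as 1-D weighted medians.
Total weight W = 345; half = 172.5.
x-coordinate, sorted with cumulative weight:
  x=3 (Zone III, w=70) cum 70
  x=7 (Zone II, w=40) cum 110
  x=8 (Zone I, w=110) cum 220  ← median
  x=11 (Zone IV, w=125) cum 345
⇒ x* = 8
y-coordinate, sorted with cumulative weight:
  y=2 (Zone IV, w=125) cum 125
  y=5 (Zone I, w=110) cum 235  ← median
  y=8 (Zone II, w=40) cum 275
  y=9 (Zone III, w=70) cum 345
⇒ y* = 5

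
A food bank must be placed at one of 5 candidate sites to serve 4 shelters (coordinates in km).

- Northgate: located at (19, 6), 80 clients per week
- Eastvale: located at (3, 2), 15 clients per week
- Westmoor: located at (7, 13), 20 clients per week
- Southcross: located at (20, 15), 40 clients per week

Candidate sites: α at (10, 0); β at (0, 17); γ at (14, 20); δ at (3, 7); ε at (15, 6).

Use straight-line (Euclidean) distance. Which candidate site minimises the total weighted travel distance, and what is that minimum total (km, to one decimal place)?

ε, total 1134.2 km

Total weighted distance at each candidate:
  α (10, 0): total = 1962.5
  β (0, 17): total = 2951.1
  γ (14, 20): total = 2016.1
  δ (3, 7): total = 2253.3
  ε (15, 6): total = 1134.2
Minimum is at ε with total 1134.2 km.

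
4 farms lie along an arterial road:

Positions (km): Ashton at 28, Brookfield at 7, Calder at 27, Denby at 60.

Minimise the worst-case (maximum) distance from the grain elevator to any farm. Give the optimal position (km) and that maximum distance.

location 33.5, max distance 26.5

The 1-center on a line is the midpoint of the two extreme points: leftmost at 7, rightmost at 60.
Optimal location = (7 + 60)/2 = 33.5; maximum distance = (60 − 7)/2 = 26.5.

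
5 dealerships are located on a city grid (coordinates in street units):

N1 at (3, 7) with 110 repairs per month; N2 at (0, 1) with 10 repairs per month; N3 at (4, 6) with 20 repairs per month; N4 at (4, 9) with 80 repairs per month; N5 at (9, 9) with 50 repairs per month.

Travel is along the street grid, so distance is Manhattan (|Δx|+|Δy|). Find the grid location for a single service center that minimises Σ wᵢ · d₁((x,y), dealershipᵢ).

(4, 7)

Manhattan distance separates: Σwᵢ(|x−xᵢ|+|y−yᵢ|) = Σwᵢ|x−xᵢ| + Σwᵢ|y−yᵢ|, so x and y are optimised independently as 1-D weighted medians.
Total weight W = 270; half = 135.
x-coordinate, sorted with cumulative weight:
  x=0 (N2, w=10) cum 10
  x=3 (N1, w=110) cum 120
  x=4 (N3, w=20) cum 140  ← median
  x=4 (N4, w=80) cum 220
  x=9 (N5, w=50) cum 270
⇒ x* = 4
y-coordinate, sorted with cumulative weight:
  y=1 (N2, w=10) cum 10
  y=6 (N3, w=20) cum 30
  y=7 (N1, w=110) cum 140  ← median
  y=9 (N4, w=80) cum 220
  y=9 (N5, w=50) cum 270
⇒ y* = 7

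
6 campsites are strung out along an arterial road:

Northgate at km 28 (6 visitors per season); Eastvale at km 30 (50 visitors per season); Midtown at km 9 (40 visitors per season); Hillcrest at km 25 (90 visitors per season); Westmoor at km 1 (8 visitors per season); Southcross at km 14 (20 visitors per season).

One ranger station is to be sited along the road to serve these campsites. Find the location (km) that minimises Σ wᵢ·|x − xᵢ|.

For a sum of weighted absolute distances on a line, the optimum is the weighted median (not the mean). Total weight W = 214; half-weight = 107.
Sort by position and accumulate weight:
  km 1 (Westmoor, w=8) → cum 8
  km 9 (Midtown, w=40) → cum 48
  km 14 (Southcross, w=20) → cum 68
  km 25 (Hillcrest, w=90) → cum 158  ≥ 107 → median here
  km 28 (Northgate, w=6) → cum 164
  km 30 (Eastvale, w=50) → cum 214
Optimal location: km 25.

x = 25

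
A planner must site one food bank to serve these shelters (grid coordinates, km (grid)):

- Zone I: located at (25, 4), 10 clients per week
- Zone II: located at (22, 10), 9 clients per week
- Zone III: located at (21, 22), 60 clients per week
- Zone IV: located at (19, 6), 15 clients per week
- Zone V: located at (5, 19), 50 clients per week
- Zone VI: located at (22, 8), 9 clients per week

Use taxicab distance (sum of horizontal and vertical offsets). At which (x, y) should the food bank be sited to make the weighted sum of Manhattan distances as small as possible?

(21, 19)

Manhattan distance separates: Σwᵢ(|x−xᵢ|+|y−yᵢ|) = Σwᵢ|x−xᵢ| + Σwᵢ|y−yᵢ|, so x and y are optimised independently as 1-D weighted medians.
Total weight W = 153; half = 76.5.
x-coordinate, sorted with cumulative weight:
  x=5 (Zone V, w=50) cum 50
  x=19 (Zone IV, w=15) cum 65
  x=21 (Zone III, w=60) cum 125  ← median
  x=22 (Zone II, w=9) cum 134
  x=22 (Zone VI, w=9) cum 143
  x=25 (Zone I, w=10) cum 153
⇒ x* = 21
y-coordinate, sorted with cumulative weight:
  y=4 (Zone I, w=10) cum 10
  y=6 (Zone IV, w=15) cum 25
  y=8 (Zone VI, w=9) cum 34
  y=10 (Zone II, w=9) cum 43
  y=19 (Zone V, w=50) cum 93  ← median
  y=22 (Zone III, w=60) cum 153
⇒ y* = 19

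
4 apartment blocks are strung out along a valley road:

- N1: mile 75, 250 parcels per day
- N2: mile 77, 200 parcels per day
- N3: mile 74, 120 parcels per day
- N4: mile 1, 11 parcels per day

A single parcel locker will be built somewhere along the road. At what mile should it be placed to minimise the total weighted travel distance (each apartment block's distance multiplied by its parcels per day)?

For a sum of weighted absolute distances on a line, the optimum is the weighted median (not the mean). Total weight W = 581; half-weight = 290.5.
Sort by position and accumulate weight:
  mile 1 (N4, w=11) → cum 11
  mile 74 (N3, w=120) → cum 131
  mile 75 (N1, w=250) → cum 381  ≥ 290.5 → median here
  mile 77 (N2, w=200) → cum 581
Optimal location: mile 75.

x = 75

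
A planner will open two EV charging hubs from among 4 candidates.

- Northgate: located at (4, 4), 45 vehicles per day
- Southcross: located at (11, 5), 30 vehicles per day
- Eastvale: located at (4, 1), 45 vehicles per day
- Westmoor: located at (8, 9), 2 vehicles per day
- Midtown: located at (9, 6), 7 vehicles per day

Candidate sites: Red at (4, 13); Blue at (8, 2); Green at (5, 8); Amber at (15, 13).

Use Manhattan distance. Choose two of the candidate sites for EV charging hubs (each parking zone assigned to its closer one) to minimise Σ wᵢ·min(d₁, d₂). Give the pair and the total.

Evaluate every pair (each demand assigned to the nearer of the two):
  {Blue, Green}: total = 673
  {Red, Blue}: total = 724
  {Blue, Amber}: total = 724
  {Red, Green}: total = 905
  {Green, Amber}: total = 905
  {Red, Amber}: total = 1405
Best pair: {Blue, Green} with total 673.

{Blue, Green}, total 673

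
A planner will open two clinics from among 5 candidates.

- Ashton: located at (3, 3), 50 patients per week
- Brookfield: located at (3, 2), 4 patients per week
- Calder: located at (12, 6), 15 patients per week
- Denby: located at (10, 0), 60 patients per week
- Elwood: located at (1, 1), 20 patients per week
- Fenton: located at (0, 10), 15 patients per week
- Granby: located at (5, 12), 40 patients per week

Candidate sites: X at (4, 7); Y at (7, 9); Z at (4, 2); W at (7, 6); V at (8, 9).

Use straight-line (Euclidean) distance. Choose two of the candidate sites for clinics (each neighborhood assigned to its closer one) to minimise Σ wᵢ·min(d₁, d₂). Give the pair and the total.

{Y, Z}, total 855.2

Evaluate every pair (each demand assigned to the nearer of the two):
  {Y, Z}: total = 855.2
  {Z, V}: total = 883.1
  {X, Z}: total = 917.3
  {Z, W}: total = 966.3
  {X, W}: total = 1117.2
  {Y, W}: total = 1156.6
  {W, V}: total = 1197.0
  {X, Y}: total = 1220.6
  {X, V}: total = 1233.6
  {Y, V}: total = 1471.3
Best pair: {Y, Z} with total 855.2.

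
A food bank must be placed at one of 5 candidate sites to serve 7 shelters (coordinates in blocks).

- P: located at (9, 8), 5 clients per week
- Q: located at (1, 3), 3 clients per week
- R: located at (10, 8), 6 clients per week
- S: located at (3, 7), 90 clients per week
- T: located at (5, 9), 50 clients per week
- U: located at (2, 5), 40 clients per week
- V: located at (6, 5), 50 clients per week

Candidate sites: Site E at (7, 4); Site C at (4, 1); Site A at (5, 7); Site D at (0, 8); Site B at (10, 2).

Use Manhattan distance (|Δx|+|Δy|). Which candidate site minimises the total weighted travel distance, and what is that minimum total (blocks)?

Total weighted distance at each candidate:
  Site E (7, 4): total = 1413
  Site C (4, 1): total = 1773
  Site A (5, 7): total = 715
  Site D (0, 8): total = 1433
  Site B (10, 2): total = 2571
Minimum is at Site A with total 715 blocks.

Site A, total 715 blocks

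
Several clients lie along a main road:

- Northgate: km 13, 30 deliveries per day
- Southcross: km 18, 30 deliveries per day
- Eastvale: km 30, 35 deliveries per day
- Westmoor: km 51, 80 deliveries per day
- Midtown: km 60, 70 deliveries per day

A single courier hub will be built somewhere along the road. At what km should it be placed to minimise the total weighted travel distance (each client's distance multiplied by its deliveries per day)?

x = 51

For a sum of weighted absolute distances on a line, the optimum is the weighted median (not the mean). Total weight W = 245; half-weight = 122.5.
Sort by position and accumulate weight:
  km 13 (Northgate, w=30) → cum 30
  km 18 (Southcross, w=30) → cum 60
  km 30 (Eastvale, w=35) → cum 95
  km 51 (Westmoor, w=80) → cum 175  ≥ 122.5 → median here
  km 60 (Midtown, w=70) → cum 245
Optimal location: km 51.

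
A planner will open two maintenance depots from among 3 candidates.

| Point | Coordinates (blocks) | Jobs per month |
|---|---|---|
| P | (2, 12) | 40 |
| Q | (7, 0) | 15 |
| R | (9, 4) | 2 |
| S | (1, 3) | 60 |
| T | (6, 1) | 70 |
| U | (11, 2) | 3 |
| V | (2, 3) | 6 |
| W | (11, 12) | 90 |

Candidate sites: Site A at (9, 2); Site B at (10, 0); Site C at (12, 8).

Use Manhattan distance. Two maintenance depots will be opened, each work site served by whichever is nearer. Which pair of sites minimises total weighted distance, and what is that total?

{Site A, Site C}, total 1948

Evaluate every pair (each demand assigned to the nearer of the two):
  {Site A, Site C}: total = 1948
  {Site B, Site C}: total = 2210
  {Site A, Site B}: total = 2683
Best pair: {Site A, Site C} with total 1948.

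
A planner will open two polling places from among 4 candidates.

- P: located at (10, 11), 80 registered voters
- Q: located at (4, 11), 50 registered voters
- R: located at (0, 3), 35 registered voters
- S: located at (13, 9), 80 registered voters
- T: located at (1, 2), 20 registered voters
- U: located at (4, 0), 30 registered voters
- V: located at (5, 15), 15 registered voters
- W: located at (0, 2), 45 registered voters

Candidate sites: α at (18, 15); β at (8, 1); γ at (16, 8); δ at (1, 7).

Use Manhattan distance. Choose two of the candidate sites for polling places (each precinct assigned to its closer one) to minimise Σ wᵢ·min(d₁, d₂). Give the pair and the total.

Evaluate every pair (each demand assigned to the nearer of the two):
  {γ, δ}: total = 2415
  {β, γ}: total = 3060
  {α, δ}: total = 3215
  {β, δ}: total = 3225
  {α, β}: total = 3800
  {α, γ}: total = 4730
Best pair: {γ, δ} with total 2415.

{γ, δ}, total 2415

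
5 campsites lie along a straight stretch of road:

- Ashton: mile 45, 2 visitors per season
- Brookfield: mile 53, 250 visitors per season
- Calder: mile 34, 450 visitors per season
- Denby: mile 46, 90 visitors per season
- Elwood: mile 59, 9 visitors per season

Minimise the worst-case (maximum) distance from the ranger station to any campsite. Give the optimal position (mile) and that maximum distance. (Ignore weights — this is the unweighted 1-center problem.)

location 46.5, max distance 12.5

The 1-center on a line is the midpoint of the two extreme points: leftmost at 34, rightmost at 59.
Optimal location = (34 + 59)/2 = 46.5; maximum distance = (59 − 34)/2 = 12.5.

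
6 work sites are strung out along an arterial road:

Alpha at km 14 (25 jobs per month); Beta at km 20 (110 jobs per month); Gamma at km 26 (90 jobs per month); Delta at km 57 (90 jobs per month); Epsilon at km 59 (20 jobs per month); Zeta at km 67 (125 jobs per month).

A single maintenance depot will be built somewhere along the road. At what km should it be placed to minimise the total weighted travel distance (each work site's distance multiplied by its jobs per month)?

For a sum of weighted absolute distances on a line, the optimum is the weighted median (not the mean). Total weight W = 460; half-weight = 230.
Sort by position and accumulate weight:
  km 14 (Alpha, w=25) → cum 25
  km 20 (Beta, w=110) → cum 135
  km 26 (Gamma, w=90) → cum 225
  km 57 (Delta, w=90) → cum 315  ≥ 230 → median here
  km 59 (Epsilon, w=20) → cum 335
  km 67 (Zeta, w=125) → cum 460
Optimal location: km 57.

x = 57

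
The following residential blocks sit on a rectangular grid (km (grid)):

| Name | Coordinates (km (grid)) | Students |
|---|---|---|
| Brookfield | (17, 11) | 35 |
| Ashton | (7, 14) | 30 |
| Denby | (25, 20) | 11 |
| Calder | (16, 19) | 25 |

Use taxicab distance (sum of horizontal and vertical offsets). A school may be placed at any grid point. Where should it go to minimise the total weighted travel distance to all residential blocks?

(16, 14)

Manhattan distance separates: Σwᵢ(|x−xᵢ|+|y−yᵢ|) = Σwᵢ|x−xᵢ| + Σwᵢ|y−yᵢ|, so x and y are optimised independently as 1-D weighted medians.
Total weight W = 101; half = 50.5.
x-coordinate, sorted with cumulative weight:
  x=7 (Ashton, w=30) cum 30
  x=16 (Calder, w=25) cum 55  ← median
  x=17 (Brookfield, w=35) cum 90
  x=25 (Denby, w=11) cum 101
⇒ x* = 16
y-coordinate, sorted with cumulative weight:
  y=11 (Brookfield, w=35) cum 35
  y=14 (Ashton, w=30) cum 65  ← median
  y=19 (Calder, w=25) cum 90
  y=20 (Denby, w=11) cum 101
⇒ y* = 14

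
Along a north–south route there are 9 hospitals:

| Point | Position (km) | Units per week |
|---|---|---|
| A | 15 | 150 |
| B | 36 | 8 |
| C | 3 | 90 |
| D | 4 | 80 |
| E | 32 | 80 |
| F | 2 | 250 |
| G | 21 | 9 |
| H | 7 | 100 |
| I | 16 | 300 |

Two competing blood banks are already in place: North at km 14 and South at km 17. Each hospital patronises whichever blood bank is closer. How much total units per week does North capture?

The indifferent point is the midpoint (14+17)/2 = 15.5; hospitals left of it (closer to North at 14) go to North, those right go to South.
  F at 2 (w=250) → North
  C at 3 (w=90) → North
  D at 4 (w=80) → North
  H at 7 (w=100) → North
  A at 15 (w=150) → North
  I at 16 (w=300) → South
  G at 21 (w=9) → South
  E at 32 (w=80) → South
  B at 36 (w=8) → South
North captures 670; South captures 397.

670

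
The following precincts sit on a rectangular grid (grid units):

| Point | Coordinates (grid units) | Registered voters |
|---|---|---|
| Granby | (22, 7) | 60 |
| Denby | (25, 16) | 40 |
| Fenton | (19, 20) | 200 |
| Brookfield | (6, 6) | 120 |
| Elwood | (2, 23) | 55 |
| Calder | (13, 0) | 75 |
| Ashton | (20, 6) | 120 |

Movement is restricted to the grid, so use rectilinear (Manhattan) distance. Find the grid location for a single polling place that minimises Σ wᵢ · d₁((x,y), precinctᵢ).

(19, 7)

Manhattan distance separates: Σwᵢ(|x−xᵢ|+|y−yᵢ|) = Σwᵢ|x−xᵢ| + Σwᵢ|y−yᵢ|, so x and y are optimised independently as 1-D weighted medians.
Total weight W = 670; half = 335.
x-coordinate, sorted with cumulative weight:
  x=2 (Elwood, w=55) cum 55
  x=6 (Brookfield, w=120) cum 175
  x=13 (Calder, w=75) cum 250
  x=19 (Fenton, w=200) cum 450  ← median
  x=20 (Ashton, w=120) cum 570
  x=22 (Granby, w=60) cum 630
  x=25 (Denby, w=40) cum 670
⇒ x* = 19
y-coordinate, sorted with cumulative weight:
  y=0 (Calder, w=75) cum 75
  y=6 (Brookfield, w=120) cum 195
  y=6 (Ashton, w=120) cum 315
  y=7 (Granby, w=60) cum 375  ← median
  y=16 (Denby, w=40) cum 415
  y=20 (Fenton, w=200) cum 615
  y=23 (Elwood, w=55) cum 670
⇒ y* = 7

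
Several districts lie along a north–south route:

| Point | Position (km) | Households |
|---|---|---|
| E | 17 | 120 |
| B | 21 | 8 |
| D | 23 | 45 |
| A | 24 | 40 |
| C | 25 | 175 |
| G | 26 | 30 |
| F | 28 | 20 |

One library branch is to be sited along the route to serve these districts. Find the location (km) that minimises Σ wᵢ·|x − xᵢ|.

For a sum of weighted absolute distances on a line, the optimum is the weighted median (not the mean). Total weight W = 438; half-weight = 219.
Sort by position and accumulate weight:
  km 17 (E, w=120) → cum 120
  km 21 (B, w=8) → cum 128
  km 23 (D, w=45) → cum 173
  km 24 (A, w=40) → cum 213
  km 25 (C, w=175) → cum 388  ≥ 219 → median here
  km 26 (G, w=30) → cum 418
  km 28 (F, w=20) → cum 438
Optimal location: km 25.

x = 25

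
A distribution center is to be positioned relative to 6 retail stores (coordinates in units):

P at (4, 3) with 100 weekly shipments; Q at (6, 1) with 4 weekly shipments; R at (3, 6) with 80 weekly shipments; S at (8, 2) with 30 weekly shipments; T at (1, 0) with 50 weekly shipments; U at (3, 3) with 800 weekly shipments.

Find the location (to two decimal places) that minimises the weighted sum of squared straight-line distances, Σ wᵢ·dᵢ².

The minimiser of Σwᵢ‖p−pᵢ‖² is the weighted centroid p* = (Σwᵢpᵢ)/(Σwᵢ).
Σwᵢ = 1064.
Σwᵢxᵢ = 100·4 + 4·6 + 80·3 + 30·8 + 50·1 + 800·3 = 3354.
Σwᵢyᵢ = 100·3 + 4·1 + 80·6 + 30·2 + 50·0 + 800·3 = 3244.
x* = 3354/1064 = 3.15, y* = 3244/1064 = 3.05.

(3.15, 3.05)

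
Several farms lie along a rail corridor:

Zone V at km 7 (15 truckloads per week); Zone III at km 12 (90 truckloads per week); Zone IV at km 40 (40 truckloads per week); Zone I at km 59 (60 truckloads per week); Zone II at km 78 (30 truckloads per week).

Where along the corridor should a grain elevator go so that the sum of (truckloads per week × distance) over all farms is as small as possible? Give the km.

For a sum of weighted absolute distances on a line, the optimum is the weighted median (not the mean). Total weight W = 235; half-weight = 117.5.
Sort by position and accumulate weight:
  km 7 (Zone V, w=15) → cum 15
  km 12 (Zone III, w=90) → cum 105
  km 40 (Zone IV, w=40) → cum 145  ≥ 117.5 → median here
  km 59 (Zone I, w=60) → cum 205
  km 78 (Zone II, w=30) → cum 235
Optimal location: km 40.

x = 40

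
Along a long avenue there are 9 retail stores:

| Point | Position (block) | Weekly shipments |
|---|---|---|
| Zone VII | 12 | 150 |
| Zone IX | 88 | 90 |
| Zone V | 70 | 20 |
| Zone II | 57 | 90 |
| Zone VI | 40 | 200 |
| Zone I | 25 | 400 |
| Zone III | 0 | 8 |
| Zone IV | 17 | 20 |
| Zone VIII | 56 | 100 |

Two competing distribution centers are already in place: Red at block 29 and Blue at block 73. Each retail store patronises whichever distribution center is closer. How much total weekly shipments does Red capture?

778

The indifferent point is the midpoint (29+73)/2 = 51; retail stores left of it (closer to Red at 29) go to Red, those right go to Blue.
  Zone III at 0 (w=8) → Red
  Zone VII at 12 (w=150) → Red
  Zone IV at 17 (w=20) → Red
  Zone I at 25 (w=400) → Red
  Zone VI at 40 (w=200) → Red
  Zone VIII at 56 (w=100) → Blue
  Zone II at 57 (w=90) → Blue
  Zone V at 70 (w=20) → Blue
  Zone IX at 88 (w=90) → Blue
Red captures 778; Blue captures 300.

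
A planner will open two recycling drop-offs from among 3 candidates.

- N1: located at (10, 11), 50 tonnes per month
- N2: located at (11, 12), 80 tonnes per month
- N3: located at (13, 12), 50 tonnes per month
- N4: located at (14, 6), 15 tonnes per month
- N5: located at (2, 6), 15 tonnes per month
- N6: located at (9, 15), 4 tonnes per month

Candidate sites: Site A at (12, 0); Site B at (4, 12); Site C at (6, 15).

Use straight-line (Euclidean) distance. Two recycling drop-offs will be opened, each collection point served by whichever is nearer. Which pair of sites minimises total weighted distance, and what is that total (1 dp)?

{Site A, Site C}, total 1384.7

Evaluate every pair (each demand assigned to the nearer of the two):
  {Site A, Site C}: total = 1384.7
  {Site B, Site C}: total = 1411.9
  {Site A, Site B}: total = 1527.2
Best pair: {Site A, Site C} with total 1384.7.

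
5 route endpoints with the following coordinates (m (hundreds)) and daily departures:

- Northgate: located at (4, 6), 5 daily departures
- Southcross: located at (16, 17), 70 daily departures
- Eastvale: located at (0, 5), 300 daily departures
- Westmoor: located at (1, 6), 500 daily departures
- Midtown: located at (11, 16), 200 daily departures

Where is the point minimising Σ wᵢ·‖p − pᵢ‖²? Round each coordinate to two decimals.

(3.57, 8.30)

The minimiser of Σwᵢ‖p−pᵢ‖² is the weighted centroid p* = (Σwᵢpᵢ)/(Σwᵢ).
Σwᵢ = 1075.
Σwᵢxᵢ = 5·4 + 70·16 + 300·0 + 500·1 + 200·11 = 3840.
Σwᵢyᵢ = 5·6 + 70·17 + 300·5 + 500·6 + 200·16 = 8920.
x* = 3840/1075 = 3.57, y* = 8920/1075 = 8.30.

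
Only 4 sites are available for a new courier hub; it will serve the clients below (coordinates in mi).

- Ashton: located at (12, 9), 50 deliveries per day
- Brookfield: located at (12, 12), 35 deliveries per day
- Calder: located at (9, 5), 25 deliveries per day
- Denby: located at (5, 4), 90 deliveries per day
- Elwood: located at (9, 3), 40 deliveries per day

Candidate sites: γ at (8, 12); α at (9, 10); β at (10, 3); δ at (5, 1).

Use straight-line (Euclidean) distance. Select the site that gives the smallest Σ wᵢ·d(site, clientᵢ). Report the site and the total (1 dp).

β, total 1193.7 mi

Total weighted distance at each candidate:
  γ (8, 12): total = 1698.0
  α (9, 10): total = 1338.3
  β (10, 3): total = 1193.7
  δ (5, 1): total = 1578.2
Minimum is at β with total 1193.7 mi.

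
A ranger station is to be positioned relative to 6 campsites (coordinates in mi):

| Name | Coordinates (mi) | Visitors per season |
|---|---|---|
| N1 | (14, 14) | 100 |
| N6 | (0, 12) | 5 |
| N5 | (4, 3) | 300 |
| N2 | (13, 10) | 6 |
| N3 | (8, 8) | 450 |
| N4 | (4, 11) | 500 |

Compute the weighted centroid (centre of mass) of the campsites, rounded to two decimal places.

The minimiser of Σwᵢ‖p−pᵢ‖² is the weighted centroid p* = (Σwᵢpᵢ)/(Σwᵢ).
Σwᵢ = 1361.
Σwᵢxᵢ = 100·14 + 5·0 + 300·4 + 6·13 + 450·8 + 500·4 = 8278.
Σwᵢyᵢ = 100·14 + 5·12 + 300·3 + 6·10 + 450·8 + 500·11 = 11520.
x* = 8278/1361 = 6.08, y* = 11520/1361 = 8.46.

(6.08, 8.46)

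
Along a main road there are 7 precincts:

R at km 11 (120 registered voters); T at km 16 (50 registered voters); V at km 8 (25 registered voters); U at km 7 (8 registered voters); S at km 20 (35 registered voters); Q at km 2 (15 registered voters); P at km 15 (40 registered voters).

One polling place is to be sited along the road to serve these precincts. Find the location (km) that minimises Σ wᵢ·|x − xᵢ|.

x = 11

For a sum of weighted absolute distances on a line, the optimum is the weighted median (not the mean). Total weight W = 293; half-weight = 146.5.
Sort by position and accumulate weight:
  km 2 (Q, w=15) → cum 15
  km 7 (U, w=8) → cum 23
  km 8 (V, w=25) → cum 48
  km 11 (R, w=120) → cum 168  ≥ 146.5 → median here
  km 15 (P, w=40) → cum 208
  km 16 (T, w=50) → cum 258
  km 20 (S, w=35) → cum 293
Optimal location: km 11.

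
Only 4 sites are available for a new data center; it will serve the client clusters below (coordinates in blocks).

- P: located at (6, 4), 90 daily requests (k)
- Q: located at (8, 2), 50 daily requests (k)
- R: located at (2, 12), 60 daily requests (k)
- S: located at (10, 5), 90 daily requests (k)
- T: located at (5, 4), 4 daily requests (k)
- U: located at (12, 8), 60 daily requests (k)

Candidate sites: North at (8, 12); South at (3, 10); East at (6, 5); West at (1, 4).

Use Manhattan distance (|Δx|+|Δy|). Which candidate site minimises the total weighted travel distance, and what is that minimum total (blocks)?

East, total 1908 blocks

Total weighted distance at each candidate:
  North (8, 12): total = 3094
  South (3, 10): total = 3412
  East (6, 5): total = 1908
  West (1, 4): total = 3256
Minimum is at East with total 1908 blocks.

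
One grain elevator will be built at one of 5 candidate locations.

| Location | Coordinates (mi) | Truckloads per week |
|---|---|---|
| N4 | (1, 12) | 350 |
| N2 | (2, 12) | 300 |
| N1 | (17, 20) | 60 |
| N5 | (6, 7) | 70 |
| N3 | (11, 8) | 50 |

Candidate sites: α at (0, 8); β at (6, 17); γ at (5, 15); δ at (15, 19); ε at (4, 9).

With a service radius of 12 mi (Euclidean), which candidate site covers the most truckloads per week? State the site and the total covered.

Coverage radius r = 12 mi; a point is covered iff (Δx)²+(Δy)² ≤ 12² = 144.
  α (0, 8): covers {N4, N2, N5, N3} → 770
  β (6, 17): covers {N4, N2, N1, N5, N3} → 830
  γ (5, 15): covers {N4, N2, N5, N3} → 770
  δ (15, 19): covers {N1, N3} → 110
  ε (4, 9): covers {N4, N2, N5, N3} → 770
Maximum coverage at β: 830 truckloads per week.

β, covering 830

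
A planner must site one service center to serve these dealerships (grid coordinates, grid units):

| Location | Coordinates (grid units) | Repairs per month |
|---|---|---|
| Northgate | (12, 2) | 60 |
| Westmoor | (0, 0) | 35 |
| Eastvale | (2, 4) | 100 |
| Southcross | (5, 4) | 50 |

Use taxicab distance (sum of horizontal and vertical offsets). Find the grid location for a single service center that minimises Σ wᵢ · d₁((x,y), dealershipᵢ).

(2, 4)

Manhattan distance separates: Σwᵢ(|x−xᵢ|+|y−yᵢ|) = Σwᵢ|x−xᵢ| + Σwᵢ|y−yᵢ|, so x and y are optimised independently as 1-D weighted medians.
Total weight W = 245; half = 122.5.
x-coordinate, sorted with cumulative weight:
  x=0 (Westmoor, w=35) cum 35
  x=2 (Eastvale, w=100) cum 135  ← median
  x=5 (Southcross, w=50) cum 185
  x=12 (Northgate, w=60) cum 245
⇒ x* = 2
y-coordinate, sorted with cumulative weight:
  y=0 (Westmoor, w=35) cum 35
  y=2 (Northgate, w=60) cum 95
  y=4 (Eastvale, w=100) cum 195  ← median
  y=4 (Southcross, w=50) cum 245
⇒ y* = 4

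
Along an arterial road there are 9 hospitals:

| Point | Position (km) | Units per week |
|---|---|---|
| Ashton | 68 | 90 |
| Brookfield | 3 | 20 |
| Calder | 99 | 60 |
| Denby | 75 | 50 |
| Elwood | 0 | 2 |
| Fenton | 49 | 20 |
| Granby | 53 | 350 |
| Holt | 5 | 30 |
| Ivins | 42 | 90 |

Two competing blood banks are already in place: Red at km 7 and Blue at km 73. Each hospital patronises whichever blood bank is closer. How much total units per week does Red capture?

The indifferent point is the midpoint (7+73)/2 = 40; hospitals left of it (closer to Red at 7) go to Red, those right go to Blue.
  Elwood at 0 (w=2) → Red
  Brookfield at 3 (w=20) → Red
  Holt at 5 (w=30) → Red
  Ivins at 42 (w=90) → Blue
  Fenton at 49 (w=20) → Blue
  Granby at 53 (w=350) → Blue
  Ashton at 68 (w=90) → Blue
  Denby at 75 (w=50) → Blue
  Calder at 99 (w=60) → Blue
Red captures 52; Blue captures 660.

52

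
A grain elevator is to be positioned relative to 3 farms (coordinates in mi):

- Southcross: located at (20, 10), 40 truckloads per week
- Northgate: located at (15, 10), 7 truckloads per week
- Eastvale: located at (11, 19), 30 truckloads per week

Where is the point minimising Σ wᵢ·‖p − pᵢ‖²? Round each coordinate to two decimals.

The minimiser of Σwᵢ‖p−pᵢ‖² is the weighted centroid p* = (Σwᵢpᵢ)/(Σwᵢ).
Σwᵢ = 77.
Σwᵢxᵢ = 40·20 + 7·15 + 30·11 = 1235.
Σwᵢyᵢ = 40·10 + 7·10 + 30·19 = 1040.
x* = 1235/77 = 16.04, y* = 1040/77 = 13.51.

(16.04, 13.51)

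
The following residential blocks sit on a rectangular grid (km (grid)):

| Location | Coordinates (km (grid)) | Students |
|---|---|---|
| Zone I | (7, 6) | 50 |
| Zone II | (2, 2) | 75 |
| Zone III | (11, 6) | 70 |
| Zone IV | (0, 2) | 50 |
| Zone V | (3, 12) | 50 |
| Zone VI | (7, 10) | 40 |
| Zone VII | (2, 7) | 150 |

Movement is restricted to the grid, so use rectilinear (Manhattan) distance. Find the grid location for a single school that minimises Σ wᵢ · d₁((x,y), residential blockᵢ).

(2, 6)

Manhattan distance separates: Σwᵢ(|x−xᵢ|+|y−yᵢ|) = Σwᵢ|x−xᵢ| + Σwᵢ|y−yᵢ|, so x and y are optimised independently as 1-D weighted medians.
Total weight W = 485; half = 242.5.
x-coordinate, sorted with cumulative weight:
  x=0 (Zone IV, w=50) cum 50
  x=2 (Zone II, w=75) cum 125
  x=2 (Zone VII, w=150) cum 275  ← median
  x=3 (Zone V, w=50) cum 325
  x=7 (Zone I, w=50) cum 375
  x=7 (Zone VI, w=40) cum 415
  x=11 (Zone III, w=70) cum 485
⇒ x* = 2
y-coordinate, sorted with cumulative weight:
  y=2 (Zone II, w=75) cum 75
  y=2 (Zone IV, w=50) cum 125
  y=6 (Zone I, w=50) cum 175
  y=6 (Zone III, w=70) cum 245  ← median
  y=7 (Zone VII, w=150) cum 395
  y=10 (Zone VI, w=40) cum 435
  y=12 (Zone V, w=50) cum 485
⇒ y* = 6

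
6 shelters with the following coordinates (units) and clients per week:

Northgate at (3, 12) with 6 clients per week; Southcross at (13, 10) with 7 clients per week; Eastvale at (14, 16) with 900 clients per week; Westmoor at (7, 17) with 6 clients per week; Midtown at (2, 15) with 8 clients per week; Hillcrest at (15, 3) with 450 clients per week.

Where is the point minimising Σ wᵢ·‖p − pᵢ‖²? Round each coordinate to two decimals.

(14.17, 11.70)

The minimiser of Σwᵢ‖p−pᵢ‖² is the weighted centroid p* = (Σwᵢpᵢ)/(Σwᵢ).
Σwᵢ = 1377.
Σwᵢxᵢ = 6·3 + 7·13 + 900·14 + 6·7 + 8·2 + 450·15 = 19517.
Σwᵢyᵢ = 6·12 + 7·10 + 900·16 + 6·17 + 8·15 + 450·3 = 16114.
x* = 19517/1377 = 14.17, y* = 16114/1377 = 11.70.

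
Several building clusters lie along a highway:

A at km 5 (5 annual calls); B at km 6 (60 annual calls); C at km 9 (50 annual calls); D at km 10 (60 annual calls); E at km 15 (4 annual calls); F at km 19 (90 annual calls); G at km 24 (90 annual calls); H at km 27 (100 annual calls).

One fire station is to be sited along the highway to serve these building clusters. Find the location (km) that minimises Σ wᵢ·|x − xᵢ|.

For a sum of weighted absolute distances on a line, the optimum is the weighted median (not the mean). Total weight W = 459; half-weight = 229.5.
Sort by position and accumulate weight:
  km 5 (A, w=5) → cum 5
  km 6 (B, w=60) → cum 65
  km 9 (C, w=50) → cum 115
  km 10 (D, w=60) → cum 175
  km 15 (E, w=4) → cum 179
  km 19 (F, w=90) → cum 269  ≥ 229.5 → median here
  km 24 (G, w=90) → cum 359
  km 27 (H, w=100) → cum 459
Optimal location: km 19.

x = 19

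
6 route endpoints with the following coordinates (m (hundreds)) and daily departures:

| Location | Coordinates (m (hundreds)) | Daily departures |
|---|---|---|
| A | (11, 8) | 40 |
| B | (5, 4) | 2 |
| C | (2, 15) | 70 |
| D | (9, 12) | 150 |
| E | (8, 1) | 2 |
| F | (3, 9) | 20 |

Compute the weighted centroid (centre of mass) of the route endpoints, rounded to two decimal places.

(7.10, 11.83)

The minimiser of Σwᵢ‖p−pᵢ‖² is the weighted centroid p* = (Σwᵢpᵢ)/(Σwᵢ).
Σwᵢ = 284.
Σwᵢxᵢ = 40·11 + 2·5 + 70·2 + 150·9 + 2·8 + 20·3 = 2016.
Σwᵢyᵢ = 40·8 + 2·4 + 70·15 + 150·12 + 2·1 + 20·9 = 3360.
x* = 2016/284 = 7.10, y* = 3360/284 = 11.83.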